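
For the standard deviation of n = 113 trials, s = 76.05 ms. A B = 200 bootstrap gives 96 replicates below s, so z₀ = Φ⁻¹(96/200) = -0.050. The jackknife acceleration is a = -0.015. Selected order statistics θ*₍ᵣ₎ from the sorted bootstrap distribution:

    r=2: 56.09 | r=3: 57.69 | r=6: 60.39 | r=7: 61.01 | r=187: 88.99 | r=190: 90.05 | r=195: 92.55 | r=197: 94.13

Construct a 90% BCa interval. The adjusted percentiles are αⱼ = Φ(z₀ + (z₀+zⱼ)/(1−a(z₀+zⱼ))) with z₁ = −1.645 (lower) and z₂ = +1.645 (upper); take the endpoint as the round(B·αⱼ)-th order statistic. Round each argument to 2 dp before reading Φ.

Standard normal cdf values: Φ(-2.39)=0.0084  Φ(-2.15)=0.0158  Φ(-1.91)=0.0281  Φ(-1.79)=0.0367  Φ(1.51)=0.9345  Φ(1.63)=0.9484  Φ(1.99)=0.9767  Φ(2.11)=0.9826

(61.01, 88.99)

Lower: z₀ + z₁ = -0.050 + (-1.645) = -1.695; 1 − a(z₀+z₁) = 1 − (-0.015)(-1.695) = 0.9746; argument = -0.050 + (-1.695)/0.9746 = -1.7892 → -1.79.
α₁ = Φ(-1.79) = 0.0367; rank = round(200 × 0.0367) = 7; θ*₍7₎ = 61.01.
Upper: z₀ + z₂ = 1.595; 1 − a(z₀+z₂) = 1.0239; argument = 1.5077 → 1.51; α₂ = 0.9345; rank = 187; θ*₍187₎ = 88.99.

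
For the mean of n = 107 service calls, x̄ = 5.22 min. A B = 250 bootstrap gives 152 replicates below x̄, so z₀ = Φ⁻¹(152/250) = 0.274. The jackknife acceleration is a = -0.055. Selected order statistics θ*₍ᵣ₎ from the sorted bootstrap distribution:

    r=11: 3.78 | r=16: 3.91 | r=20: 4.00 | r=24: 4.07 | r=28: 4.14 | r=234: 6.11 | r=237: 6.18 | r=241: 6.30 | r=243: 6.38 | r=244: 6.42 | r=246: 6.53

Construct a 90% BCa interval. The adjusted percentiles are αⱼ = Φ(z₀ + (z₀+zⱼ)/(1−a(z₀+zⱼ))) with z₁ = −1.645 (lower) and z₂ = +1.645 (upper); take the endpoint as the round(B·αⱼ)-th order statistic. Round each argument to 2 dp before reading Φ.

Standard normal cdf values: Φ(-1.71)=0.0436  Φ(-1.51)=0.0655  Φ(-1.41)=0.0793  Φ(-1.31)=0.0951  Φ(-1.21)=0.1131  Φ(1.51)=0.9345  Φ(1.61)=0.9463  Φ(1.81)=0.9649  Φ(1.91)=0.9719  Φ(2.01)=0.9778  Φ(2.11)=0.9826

Lower: z₀ + z₁ = 0.274 + (-1.645) = -1.371; 1 − a(z₀+z₁) = 1 − (-0.055)(-1.371) = 0.9246; argument = 0.274 + (-1.371)/0.9246 = -1.2088 → -1.21.
α₁ = Φ(-1.21) = 0.1131; rank = round(250 × 0.1131) = 28; θ*₍28₎ = 4.14.
Upper: z₀ + z₂ = 1.919; 1 − a(z₀+z₂) = 1.1055; argument = 2.0098 → 2.01; α₂ = 0.9778; rank = 244; θ*₍244₎ = 6.42.

(4.14, 6.42)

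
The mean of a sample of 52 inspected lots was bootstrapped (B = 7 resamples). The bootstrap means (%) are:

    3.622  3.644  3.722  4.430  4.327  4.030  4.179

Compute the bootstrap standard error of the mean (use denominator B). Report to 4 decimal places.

Bootstrap SE is the standard deviation of the 7 replicate means.
Mean of replicates: (3.622 + 3.644 + 3.722 + 4.430 + 4.327 + 4.030 + 4.179) / 7 = 27.95400 / 7 = 3.99343
Sum of squared deviations: (−0.37143)² + (−0.34943)² + (−0.27143)² + (+0.43657)² + (+0.33357)² + (+0.03657)² + (+0.18557)² = 0.67137
Variance = 0.67137 / 7 = 0.09591
SE* = √0.09591

SE* = 0.3097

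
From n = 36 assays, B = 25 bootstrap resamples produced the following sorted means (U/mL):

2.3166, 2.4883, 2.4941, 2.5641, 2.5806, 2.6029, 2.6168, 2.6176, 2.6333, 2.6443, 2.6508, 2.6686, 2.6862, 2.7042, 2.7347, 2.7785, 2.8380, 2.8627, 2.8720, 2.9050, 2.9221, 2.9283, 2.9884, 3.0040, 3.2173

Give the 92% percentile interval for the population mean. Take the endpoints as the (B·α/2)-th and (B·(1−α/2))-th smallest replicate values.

(2.3166, 3.0040)

α = 0.08; lower rank = 25 × 0.040 = 1; upper rank = 25 × 0.960 = 24.
The 1st smallest replicate is 2.3166; the 24th is 3.0040.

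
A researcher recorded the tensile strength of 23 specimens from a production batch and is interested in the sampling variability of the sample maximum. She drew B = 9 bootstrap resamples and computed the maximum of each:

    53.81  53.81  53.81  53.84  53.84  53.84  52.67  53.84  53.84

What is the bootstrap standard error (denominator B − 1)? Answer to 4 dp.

Bootstrap SE is the standard deviation of the 9 replicate maximums.
Mean of replicates: (53.81 + 53.81 + 53.81 + 53.84 + 53.84 + 53.84 + 52.67 + 53.84 + 53.84) / 9 = 483.30000 / 9 = 53.70000
Sum of squared deviations: (+0.11000)² + (+0.11000)² + (+0.11000)² + (+0.14000)² + (+0.14000)² + (+0.14000)² + (−1.03000)² + (+0.14000)² + (+0.14000)² = 1.19520
Variance = 1.19520 / 8 = 0.14940
SE* = √0.14940

SE* = 0.3865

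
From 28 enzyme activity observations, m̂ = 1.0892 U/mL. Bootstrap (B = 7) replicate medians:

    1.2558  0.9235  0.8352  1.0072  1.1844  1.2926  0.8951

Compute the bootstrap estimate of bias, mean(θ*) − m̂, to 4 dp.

mean(θ*) = (1.2558 + 0.9235 + 0.8352 + 1.0072 + 1.1844 + 1.2926 + 0.8951) / 7 = 1.05626
bias = 1.05626 − 1.0892

bias = −0.0329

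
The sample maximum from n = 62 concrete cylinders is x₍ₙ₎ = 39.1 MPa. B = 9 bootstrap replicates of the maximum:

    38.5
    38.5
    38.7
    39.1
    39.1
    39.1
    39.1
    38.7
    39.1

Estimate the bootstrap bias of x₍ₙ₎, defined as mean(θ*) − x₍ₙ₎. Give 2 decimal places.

mean(θ*) = (38.5 + 38.5 + 38.7 + 39.1 + 39.1 + 39.1 + 39.1 + 38.7 + 39.1) / 9 = 38.878
bias = 38.878 − 39.1

bias = −0.22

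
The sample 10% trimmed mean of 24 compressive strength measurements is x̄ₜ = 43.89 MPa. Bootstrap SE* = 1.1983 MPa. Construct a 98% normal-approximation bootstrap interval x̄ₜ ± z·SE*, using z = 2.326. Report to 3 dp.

(41.103, 46.677)

Margin = 2.326 × 1.1983 = 2.7872
Interval: 43.89 ± 2.7872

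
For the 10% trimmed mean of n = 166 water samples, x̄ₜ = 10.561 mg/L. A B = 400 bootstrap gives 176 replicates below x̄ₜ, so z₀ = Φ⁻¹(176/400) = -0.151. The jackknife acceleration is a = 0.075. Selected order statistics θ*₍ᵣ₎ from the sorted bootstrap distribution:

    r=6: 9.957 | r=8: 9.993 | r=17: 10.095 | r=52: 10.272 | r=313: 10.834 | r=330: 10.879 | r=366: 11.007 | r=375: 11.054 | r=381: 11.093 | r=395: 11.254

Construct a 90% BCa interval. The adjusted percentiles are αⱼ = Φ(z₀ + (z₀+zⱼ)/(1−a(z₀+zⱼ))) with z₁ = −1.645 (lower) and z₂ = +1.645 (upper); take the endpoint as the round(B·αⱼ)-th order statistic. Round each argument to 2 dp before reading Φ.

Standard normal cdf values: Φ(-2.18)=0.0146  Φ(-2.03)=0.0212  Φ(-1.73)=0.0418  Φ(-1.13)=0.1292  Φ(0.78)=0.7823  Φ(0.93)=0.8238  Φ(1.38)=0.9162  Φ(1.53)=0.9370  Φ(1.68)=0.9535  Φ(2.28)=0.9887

(10.095, 11.054)

Lower: z₀ + z₁ = -0.151 + (-1.645) = -1.796; 1 − a(z₀+z₁) = 1 − (0.075)(-1.796) = 1.1347; argument = -0.151 + (-1.796)/1.1347 = -1.7338 → -1.73.
α₁ = Φ(-1.73) = 0.0418; rank = round(400 × 0.0418) = 17; θ*₍17₎ = 10.095.
Upper: z₀ + z₂ = 1.494; 1 − a(z₀+z₂) = 0.8880; argument = 1.5315 → 1.53; α₂ = 0.9370; rank = 375; θ*₍375₎ = 11.054.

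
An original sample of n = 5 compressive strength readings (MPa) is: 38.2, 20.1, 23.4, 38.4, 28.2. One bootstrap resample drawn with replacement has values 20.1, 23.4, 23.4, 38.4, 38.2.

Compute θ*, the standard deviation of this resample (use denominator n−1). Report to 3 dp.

θ* = 8.867

Mean = 28.7000; sum of squared deviations = 314.4800
s² = 314.4800 / 4 = 78.6200
s = √78.6200 = 8.867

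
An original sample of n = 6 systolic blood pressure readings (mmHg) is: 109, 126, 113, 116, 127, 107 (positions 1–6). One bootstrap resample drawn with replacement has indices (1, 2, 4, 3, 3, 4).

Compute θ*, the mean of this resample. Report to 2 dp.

Resample values: 109, 126, 116, 113, 113, 116.
Mean = (109 + 126 + 116 + 113 + 113 + 116) / 6 = 693.0 / 6 = 115.50

θ* = 115.50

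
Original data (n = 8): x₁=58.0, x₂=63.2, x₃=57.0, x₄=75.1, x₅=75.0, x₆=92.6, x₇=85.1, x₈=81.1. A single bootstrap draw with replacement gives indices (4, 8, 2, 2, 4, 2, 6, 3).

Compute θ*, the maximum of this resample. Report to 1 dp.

Resample values: 75.1, 81.1, 63.2, 63.2, 75.1, 63.2, 92.6, 57.0.
Maximum = 92.6

θ* = 92.6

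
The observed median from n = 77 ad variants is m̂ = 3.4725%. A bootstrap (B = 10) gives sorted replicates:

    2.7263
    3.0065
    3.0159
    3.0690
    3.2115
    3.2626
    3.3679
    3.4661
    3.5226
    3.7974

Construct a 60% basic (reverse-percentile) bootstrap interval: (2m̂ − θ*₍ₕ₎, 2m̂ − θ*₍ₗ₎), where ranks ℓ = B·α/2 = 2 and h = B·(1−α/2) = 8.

Percentile endpoints at ranks 2 and 8: θ*₍2₎ = 3.0065, θ*₍8₎ = 3.4661.
Basic interval reflects these around m̂:
  lower = 2 × 3.4725 − 3.4661 = 3.4789
  upper = 2 × 3.4725 − 3.0065 = 3.9385

(3.4789, 3.9385)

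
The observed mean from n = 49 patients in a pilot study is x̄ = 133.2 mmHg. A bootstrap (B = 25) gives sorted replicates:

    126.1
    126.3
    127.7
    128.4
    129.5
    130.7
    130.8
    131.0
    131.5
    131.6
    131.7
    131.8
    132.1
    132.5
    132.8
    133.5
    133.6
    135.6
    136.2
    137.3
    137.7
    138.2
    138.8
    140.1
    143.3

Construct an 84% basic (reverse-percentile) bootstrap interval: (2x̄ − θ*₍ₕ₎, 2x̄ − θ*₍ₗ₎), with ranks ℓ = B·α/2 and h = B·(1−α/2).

(127.6, 140.1)

Percentile endpoints at ranks 2 and 23: θ*₍2₎ = 126.3, θ*₍23₎ = 138.8.
Basic interval reflects these around x̄:
  lower = 2 × 133.2 − 138.8 = 127.6
  upper = 2 × 133.2 − 126.3 = 140.1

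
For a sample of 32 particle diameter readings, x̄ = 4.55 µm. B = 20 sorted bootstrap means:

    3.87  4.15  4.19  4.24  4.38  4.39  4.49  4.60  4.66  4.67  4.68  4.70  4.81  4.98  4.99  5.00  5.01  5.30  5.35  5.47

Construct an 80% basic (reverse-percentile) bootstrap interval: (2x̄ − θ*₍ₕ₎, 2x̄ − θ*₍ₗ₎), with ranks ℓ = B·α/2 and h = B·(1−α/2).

(3.80, 4.95)

Percentile endpoints at ranks 2 and 18: θ*₍2₎ = 4.15, θ*₍18₎ = 5.30.
Basic interval reflects these around x̄:
  lower = 2 × 4.55 − 5.30 = 3.80
  upper = 2 × 4.55 − 4.15 = 4.95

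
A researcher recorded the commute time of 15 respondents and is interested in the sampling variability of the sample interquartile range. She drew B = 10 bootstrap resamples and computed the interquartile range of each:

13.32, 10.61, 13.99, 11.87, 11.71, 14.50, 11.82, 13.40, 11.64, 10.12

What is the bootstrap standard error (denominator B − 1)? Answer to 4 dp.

Bootstrap SE is the standard deviation of the 10 replicate interquartile ranges.
Mean of replicates: (13.32 + 10.61 + 13.99 + 11.87 + 11.71 + 14.50 + 11.82 + 13.40 + 11.64 + 10.12) / 10 = 122.98000 / 10 = 12.29800
Sum of squared deviations: (+1.02200)² + (−1.68800)² + (+1.69200)² + (−0.42800)² + (−0.58800)² + (+2.20200)² + (−0.47800)² + (+1.10200)² + (−0.65800)² + (−2.17800)² = 18.75396
Variance = 18.75396 / 9 = 2.08377
SE* = √2.08377

SE* = 1.4435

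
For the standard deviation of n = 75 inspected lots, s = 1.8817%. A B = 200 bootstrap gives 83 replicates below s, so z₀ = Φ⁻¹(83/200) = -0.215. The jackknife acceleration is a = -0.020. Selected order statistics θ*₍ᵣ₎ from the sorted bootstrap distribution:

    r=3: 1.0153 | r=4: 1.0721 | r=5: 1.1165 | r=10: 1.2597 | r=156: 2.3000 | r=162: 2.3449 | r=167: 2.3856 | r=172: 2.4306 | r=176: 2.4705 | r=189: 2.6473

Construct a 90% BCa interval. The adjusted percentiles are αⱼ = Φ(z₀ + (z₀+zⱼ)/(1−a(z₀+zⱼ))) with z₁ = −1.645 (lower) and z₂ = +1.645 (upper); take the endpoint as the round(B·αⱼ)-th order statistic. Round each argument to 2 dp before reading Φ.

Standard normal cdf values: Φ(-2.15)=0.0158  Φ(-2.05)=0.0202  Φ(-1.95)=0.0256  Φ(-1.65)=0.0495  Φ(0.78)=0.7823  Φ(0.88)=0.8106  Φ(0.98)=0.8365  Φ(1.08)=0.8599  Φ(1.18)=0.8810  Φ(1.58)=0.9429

Lower: z₀ + z₁ = -0.215 + (-1.645) = -1.860; 1 − a(z₀+z₁) = 1 − (-0.020)(-1.860) = 0.9628; argument = -0.215 + (-1.860)/0.9628 = -2.1469 → -2.15.
α₁ = Φ(-2.15) = 0.0158; rank = round(200 × 0.0158) = 3; θ*₍3₎ = 1.0153.
Upper: z₀ + z₂ = 1.430; 1 − a(z₀+z₂) = 1.0286; argument = 1.1752 → 1.18; α₂ = 0.8810; rank = 176; θ*₍176₎ = 2.4705.

(1.0153, 2.4705)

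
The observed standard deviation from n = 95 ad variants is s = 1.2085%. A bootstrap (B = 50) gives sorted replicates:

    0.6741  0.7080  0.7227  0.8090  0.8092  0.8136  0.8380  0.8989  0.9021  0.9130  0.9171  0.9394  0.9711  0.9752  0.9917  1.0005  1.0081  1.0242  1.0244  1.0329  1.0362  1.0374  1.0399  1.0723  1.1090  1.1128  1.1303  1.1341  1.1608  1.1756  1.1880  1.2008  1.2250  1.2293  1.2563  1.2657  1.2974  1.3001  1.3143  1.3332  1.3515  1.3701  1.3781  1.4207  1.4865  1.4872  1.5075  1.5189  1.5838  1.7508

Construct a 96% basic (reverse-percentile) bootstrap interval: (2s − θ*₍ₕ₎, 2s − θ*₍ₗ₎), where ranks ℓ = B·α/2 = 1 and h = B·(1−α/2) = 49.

Percentile endpoints at ranks 1 and 49: θ*₍1₎ = 0.6741, θ*₍49₎ = 1.5838.
Basic interval reflects these around s:
  lower = 2 × 1.2085 − 1.5838 = 0.8332
  upper = 2 × 1.2085 − 0.6741 = 1.7429

(0.8332, 1.7429)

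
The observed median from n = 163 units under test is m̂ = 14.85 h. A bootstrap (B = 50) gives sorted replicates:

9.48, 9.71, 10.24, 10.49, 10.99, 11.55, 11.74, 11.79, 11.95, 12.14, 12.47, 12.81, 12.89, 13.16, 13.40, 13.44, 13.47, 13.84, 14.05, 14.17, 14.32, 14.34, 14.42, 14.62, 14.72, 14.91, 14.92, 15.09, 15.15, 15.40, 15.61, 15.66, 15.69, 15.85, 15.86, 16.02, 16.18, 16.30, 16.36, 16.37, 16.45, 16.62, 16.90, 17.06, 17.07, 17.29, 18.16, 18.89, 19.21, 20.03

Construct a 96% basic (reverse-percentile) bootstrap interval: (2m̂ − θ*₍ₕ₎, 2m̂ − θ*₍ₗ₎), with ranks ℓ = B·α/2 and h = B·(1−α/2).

(10.49, 20.22)

Percentile endpoints at ranks 1 and 49: θ*₍1₎ = 9.48, θ*₍49₎ = 19.21.
Basic interval reflects these around m̂:
  lower = 2 × 14.85 − 19.21 = 10.49
  upper = 2 × 14.85 − 9.48 = 20.22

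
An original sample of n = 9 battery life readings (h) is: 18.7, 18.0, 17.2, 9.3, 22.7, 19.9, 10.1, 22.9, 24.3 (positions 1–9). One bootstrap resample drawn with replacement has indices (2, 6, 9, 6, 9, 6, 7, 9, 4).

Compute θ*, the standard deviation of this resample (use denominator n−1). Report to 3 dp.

θ* = 5.711

Resample values: 18.0, 19.9, 24.3, 19.9, 24.3, 19.9, 10.1, 24.3, 9.3.
Mean = 18.8889; sum of squared deviations = 260.8889
s² = 260.8889 / 8 = 32.6111
s = √32.6111 = 5.711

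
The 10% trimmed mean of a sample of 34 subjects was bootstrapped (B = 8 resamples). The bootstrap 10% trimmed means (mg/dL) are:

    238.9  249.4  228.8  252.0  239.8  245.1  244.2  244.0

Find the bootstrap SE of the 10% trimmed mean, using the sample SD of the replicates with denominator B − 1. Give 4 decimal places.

SE* = 7.1424

Bootstrap SE is the standard deviation of the 8 replicate 10% trimmed means.
Mean of replicates: (238.9 + 249.4 + 228.8 + 252.0 + 239.8 + 245.1 + 244.2 + 244.0) / 8 = 1942.20000 / 8 = 242.77500
Sum of squared deviations: (−3.87500)² + (+6.62500)² + (−13.97500)² + (+9.22500)² + (−2.97500)² + (+2.32500)² + (+1.42500)² + (+1.22500)² = 357.09500
Variance = 357.09500 / 7 = 51.01357
SE* = √51.01357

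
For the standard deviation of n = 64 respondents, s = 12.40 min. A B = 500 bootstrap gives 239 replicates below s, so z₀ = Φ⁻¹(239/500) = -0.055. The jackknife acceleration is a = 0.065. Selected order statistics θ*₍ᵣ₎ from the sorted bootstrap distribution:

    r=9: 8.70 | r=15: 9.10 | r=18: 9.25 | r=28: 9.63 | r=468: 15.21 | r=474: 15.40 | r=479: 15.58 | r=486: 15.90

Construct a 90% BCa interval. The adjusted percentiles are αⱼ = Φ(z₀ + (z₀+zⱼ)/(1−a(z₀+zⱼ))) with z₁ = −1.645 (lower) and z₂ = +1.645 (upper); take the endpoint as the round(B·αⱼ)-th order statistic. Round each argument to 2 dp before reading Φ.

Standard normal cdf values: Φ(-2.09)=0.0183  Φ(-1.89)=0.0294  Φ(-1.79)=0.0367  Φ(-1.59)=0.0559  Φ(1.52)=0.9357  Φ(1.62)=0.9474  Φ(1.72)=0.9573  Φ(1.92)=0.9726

Lower: z₀ + z₁ = -0.055 + (-1.645) = -1.700; 1 − a(z₀+z₁) = 1 − (0.065)(-1.700) = 1.1105; argument = -0.055 + (-1.700)/1.1105 = -1.5858 → -1.59.
α₁ = Φ(-1.59) = 0.0559; rank = round(500 × 0.0559) = 28; θ*₍28₎ = 9.63.
Upper: z₀ + z₂ = 1.590; 1 − a(z₀+z₂) = 0.8966; argument = 1.7183 → 1.72; α₂ = 0.9573; rank = 479; θ*₍479₎ = 15.58.

(9.63, 15.58)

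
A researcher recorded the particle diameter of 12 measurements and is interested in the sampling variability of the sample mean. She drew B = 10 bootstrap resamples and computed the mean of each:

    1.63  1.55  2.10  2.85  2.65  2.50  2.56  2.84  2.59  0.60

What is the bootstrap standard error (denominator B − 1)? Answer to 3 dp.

SE* = 0.724

Bootstrap SE is the standard deviation of the 10 replicate means.
Mean of replicates: (1.63 + 1.55 + 2.10 + 2.85 + 2.65 + 2.50 + 2.56 + 2.84 + 2.59 + 0.60) / 10 = 21.8700 / 10 = 2.1870
Sum of squared deviations: (−0.5570)² + (−0.6370)² + (−0.0870)² + (+0.6630)² + (+0.4630)² + (+0.3130)² + (+0.3730)² + (+0.6530)² + (+0.4030)² + (−1.5870)² = 4.7220
Variance = 4.7220 / 9 = 0.5247
SE* = √0.5247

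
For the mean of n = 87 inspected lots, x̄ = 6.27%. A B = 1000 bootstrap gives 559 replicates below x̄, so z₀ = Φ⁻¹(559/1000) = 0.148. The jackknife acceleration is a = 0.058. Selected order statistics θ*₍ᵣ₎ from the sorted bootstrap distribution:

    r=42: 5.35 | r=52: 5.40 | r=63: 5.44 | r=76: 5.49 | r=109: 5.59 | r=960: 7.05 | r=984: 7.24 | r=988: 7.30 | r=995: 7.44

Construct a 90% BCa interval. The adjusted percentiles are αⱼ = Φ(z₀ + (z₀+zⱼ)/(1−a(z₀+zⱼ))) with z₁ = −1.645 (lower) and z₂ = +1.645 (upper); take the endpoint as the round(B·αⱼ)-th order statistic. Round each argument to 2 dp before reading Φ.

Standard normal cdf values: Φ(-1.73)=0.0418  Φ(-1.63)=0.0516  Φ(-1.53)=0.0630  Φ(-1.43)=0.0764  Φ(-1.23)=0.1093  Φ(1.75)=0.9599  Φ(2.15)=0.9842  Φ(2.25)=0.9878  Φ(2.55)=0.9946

Lower: z₀ + z₁ = 0.148 + (-1.645) = -1.497; 1 − a(z₀+z₁) = 1 − (0.058)(-1.497) = 1.0868; argument = 0.148 + (-1.497)/1.0868 = -1.2294 → -1.23.
α₁ = Φ(-1.23) = 0.1093; rank = round(1000 × 0.1093) = 109; θ*₍109₎ = 5.59.
Upper: z₀ + z₂ = 1.793; 1 − a(z₀+z₂) = 0.8960; argument = 2.1491 → 2.15; α₂ = 0.9842; rank = 984; θ*₍984₎ = 7.24.

(5.59, 7.24)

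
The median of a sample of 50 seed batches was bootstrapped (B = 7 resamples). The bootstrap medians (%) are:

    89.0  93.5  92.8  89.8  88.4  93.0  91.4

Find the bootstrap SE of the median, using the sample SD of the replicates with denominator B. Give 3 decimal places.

SE* = 1.917

Bootstrap SE is the standard deviation of the 7 replicate medians.
Mean of replicates: (89.0 + 93.5 + 92.8 + 89.8 + 88.4 + 93.0 + 91.4) / 7 = 637.9000 / 7 = 91.1286
Sum of squared deviations: (−2.1286)² + (+2.3714)² + (+1.6714)² + (−1.3286)² + (−2.7286)² + (+1.8714)² + (+0.2714)² = 25.7343
Variance = 25.7343 / 7 = 3.6763
SE* = √3.6763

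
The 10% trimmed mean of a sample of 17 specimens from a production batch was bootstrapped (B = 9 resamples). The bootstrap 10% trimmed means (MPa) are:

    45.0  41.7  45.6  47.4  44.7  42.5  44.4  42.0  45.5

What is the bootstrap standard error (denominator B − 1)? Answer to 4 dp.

SE* = 1.8937

Bootstrap SE is the standard deviation of the 9 replicate 10% trimmed means.
Mean of replicates: (45.0 + 41.7 + 45.6 + 47.4 + 44.7 + 42.5 + 44.4 + 42.0 + 45.5) / 9 = 398.80000 / 9 = 44.31111
Sum of squared deviations: (+0.68889)² + (−2.61111)² + (+1.28889)² + (+3.08889)² + (+0.38889)² + (−1.81111)² + (+0.08889)² + (−2.31111)² + (+1.18889)² = 28.68889
Variance = 28.68889 / 8 = 3.58611
SE* = √3.58611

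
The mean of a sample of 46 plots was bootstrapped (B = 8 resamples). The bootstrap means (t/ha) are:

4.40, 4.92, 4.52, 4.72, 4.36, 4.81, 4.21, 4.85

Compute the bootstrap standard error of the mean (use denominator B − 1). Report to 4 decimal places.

Bootstrap SE is the standard deviation of the 8 replicate means.
Mean of replicates: (4.40 + 4.92 + 4.52 + 4.72 + 4.36 + 4.81 + 4.21 + 4.85) / 8 = 36.79000 / 8 = 4.59875
Sum of squared deviations: (−0.19875)² + (+0.32125)² + (−0.07875)² + (+0.12125)² + (−0.23875)² + (+0.21125)² + (−0.38875)² + (+0.25125)² = 0.47949
Variance = 0.47949 / 7 = 0.06850
SE* = √0.06850

SE* = 0.2617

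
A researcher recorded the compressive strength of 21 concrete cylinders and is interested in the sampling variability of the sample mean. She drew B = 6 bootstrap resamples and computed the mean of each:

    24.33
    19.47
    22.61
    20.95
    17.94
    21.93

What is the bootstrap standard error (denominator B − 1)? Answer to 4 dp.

SE* = 2.2804

Bootstrap SE is the standard deviation of the 6 replicate means.
Mean of replicates: (24.33 + 19.47 + 22.61 + 20.95 + 17.94 + 21.93) / 6 = 127.23000 / 6 = 21.20500
Sum of squared deviations: (+3.12500)² + (−1.73500)² + (+1.40500)² + (−0.25500)² + (−3.26500)² + (+0.72500)² = 26.00075
Variance = 26.00075 / 5 = 5.20015
SE* = √5.20015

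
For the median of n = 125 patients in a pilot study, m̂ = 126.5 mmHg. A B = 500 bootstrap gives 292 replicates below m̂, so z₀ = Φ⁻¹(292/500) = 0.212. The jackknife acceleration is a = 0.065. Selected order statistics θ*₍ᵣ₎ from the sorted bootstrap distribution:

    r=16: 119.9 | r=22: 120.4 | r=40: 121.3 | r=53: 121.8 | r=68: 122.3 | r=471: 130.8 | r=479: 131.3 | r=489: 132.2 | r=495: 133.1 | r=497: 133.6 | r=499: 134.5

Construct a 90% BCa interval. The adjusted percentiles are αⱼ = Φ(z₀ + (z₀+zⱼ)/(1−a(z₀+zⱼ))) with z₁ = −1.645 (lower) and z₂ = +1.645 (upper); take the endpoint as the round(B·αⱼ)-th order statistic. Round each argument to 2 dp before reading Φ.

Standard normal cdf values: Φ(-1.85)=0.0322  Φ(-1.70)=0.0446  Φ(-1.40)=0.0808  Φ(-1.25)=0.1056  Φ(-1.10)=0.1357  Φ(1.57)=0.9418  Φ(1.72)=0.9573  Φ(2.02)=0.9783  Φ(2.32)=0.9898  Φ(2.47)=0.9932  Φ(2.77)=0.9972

Lower: z₀ + z₁ = 0.212 + (-1.645) = -1.433; 1 − a(z₀+z₁) = 1 − (0.065)(-1.433) = 1.0931; argument = 0.212 + (-1.433)/1.0931 = -1.0989 → -1.10.
α₁ = Φ(-1.10) = 0.1357; rank = round(500 × 0.1357) = 68; θ*₍68₎ = 122.3.
Upper: z₀ + z₂ = 1.857; 1 − a(z₀+z₂) = 0.8793; argument = 2.3239 → 2.32; α₂ = 0.9898; rank = 495; θ*₍495₎ = 133.1.

(122.3, 133.1)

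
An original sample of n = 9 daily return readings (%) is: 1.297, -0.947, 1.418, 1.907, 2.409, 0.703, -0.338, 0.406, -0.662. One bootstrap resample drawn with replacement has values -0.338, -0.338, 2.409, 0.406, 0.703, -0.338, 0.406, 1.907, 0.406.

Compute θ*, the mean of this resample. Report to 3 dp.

θ* = 0.580

Mean = ((-0.338) + (-0.338) + 2.409 + 0.406 + 0.703 + (-0.338) + 0.406 + 1.907 + 0.406) / 9 = 5.2230 / 9 = 0.580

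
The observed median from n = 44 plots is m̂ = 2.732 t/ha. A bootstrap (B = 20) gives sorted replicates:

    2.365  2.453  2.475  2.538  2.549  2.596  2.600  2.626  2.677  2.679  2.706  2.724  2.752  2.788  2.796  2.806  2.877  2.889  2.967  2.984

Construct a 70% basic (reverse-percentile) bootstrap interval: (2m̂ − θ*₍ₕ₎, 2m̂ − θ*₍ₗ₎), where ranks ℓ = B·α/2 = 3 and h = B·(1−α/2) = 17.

(2.587, 2.989)

Percentile endpoints at ranks 3 and 17: θ*₍3₎ = 2.475, θ*₍17₎ = 2.877.
Basic interval reflects these around m̂:
  lower = 2 × 2.732 − 2.877 = 2.587
  upper = 2 × 2.732 − 2.475 = 2.989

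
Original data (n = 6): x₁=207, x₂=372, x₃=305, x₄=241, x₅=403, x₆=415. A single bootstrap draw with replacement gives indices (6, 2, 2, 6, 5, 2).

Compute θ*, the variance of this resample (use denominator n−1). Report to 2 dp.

θ* = 475.50

Resample values: 415, 372, 372, 415, 403, 372.
Mean = 391.5000; sum of squared deviations = 2377.5000
s² = 2377.5000 / 5 = 475.5000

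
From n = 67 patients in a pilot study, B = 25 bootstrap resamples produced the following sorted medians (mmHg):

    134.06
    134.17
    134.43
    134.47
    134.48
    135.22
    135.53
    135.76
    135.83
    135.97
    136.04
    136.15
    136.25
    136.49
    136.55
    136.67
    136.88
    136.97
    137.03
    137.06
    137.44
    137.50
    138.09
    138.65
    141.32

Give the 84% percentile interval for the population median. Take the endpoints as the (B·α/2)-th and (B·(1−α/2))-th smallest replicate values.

(134.17, 138.09)

α = 0.16; lower rank = 25 × 0.080 = 2; upper rank = 25 × 0.920 = 23.
The 2nd smallest replicate is 134.17; the 23rd is 138.09.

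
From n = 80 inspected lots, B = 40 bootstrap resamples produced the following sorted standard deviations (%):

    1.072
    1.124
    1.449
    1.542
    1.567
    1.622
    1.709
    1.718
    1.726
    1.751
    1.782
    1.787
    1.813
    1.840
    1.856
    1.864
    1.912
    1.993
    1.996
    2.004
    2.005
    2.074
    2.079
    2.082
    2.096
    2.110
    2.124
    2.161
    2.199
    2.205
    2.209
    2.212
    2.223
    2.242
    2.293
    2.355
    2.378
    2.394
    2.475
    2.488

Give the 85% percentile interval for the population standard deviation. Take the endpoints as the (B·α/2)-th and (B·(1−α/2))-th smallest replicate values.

α = 0.15; lower rank = 40 × 0.075 = 3; upper rank = 40 × 0.925 = 37.
The 3rd smallest replicate is 1.449; the 37th is 2.378.

(1.449, 2.378)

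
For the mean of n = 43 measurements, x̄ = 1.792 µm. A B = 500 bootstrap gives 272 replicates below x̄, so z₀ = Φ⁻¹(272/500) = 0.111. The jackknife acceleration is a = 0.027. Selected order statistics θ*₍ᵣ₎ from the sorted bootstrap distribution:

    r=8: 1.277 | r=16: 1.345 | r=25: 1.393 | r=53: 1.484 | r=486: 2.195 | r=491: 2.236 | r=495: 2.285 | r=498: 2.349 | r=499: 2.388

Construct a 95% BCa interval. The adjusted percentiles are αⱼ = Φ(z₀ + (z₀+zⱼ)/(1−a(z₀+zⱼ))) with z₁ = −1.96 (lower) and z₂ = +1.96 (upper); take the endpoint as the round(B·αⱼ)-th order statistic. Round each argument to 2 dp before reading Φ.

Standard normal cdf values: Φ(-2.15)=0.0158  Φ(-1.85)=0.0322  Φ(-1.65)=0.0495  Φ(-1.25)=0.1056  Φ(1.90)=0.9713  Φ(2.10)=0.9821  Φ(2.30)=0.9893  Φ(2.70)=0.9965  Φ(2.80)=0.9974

(1.393, 2.285)

Lower: z₀ + z₁ = 0.111 + (-1.960) = -1.849; 1 − a(z₀+z₁) = 1 − (0.027)(-1.849) = 1.0499; argument = 0.111 + (-1.849)/1.0499 = -1.6501 → -1.65.
α₁ = Φ(-1.65) = 0.0495; rank = round(500 × 0.0495) = 25; θ*₍25₎ = 1.393.
Upper: z₀ + z₂ = 2.071; 1 − a(z₀+z₂) = 0.9441; argument = 2.3047 → 2.30; α₂ = 0.9893; rank = 495; θ*₍495₎ = 2.285.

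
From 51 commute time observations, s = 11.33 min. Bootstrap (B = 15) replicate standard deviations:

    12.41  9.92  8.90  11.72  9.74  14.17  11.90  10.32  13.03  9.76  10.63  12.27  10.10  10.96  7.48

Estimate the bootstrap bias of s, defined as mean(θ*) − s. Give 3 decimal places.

mean(θ*) = (12.41 + 9.92 + 8.90 + 11.72 + 9.74 + 14.17 + 11.90 + 10.32 + 13.03 + 9.76 + 10.63 + 12.27 + 10.10 + 10.96 + 7.48) / 15 = 10.8873
bias = 10.8873 − 11.33

bias = −0.443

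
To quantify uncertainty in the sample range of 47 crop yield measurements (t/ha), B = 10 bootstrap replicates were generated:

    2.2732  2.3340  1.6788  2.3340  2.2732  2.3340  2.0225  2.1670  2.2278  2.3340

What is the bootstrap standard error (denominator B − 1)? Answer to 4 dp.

SE* = 0.2075

Bootstrap SE is the standard deviation of the 10 replicate ranges.
Mean of replicates: (2.2732 + 2.3340 + 1.6788 + 2.3340 + 2.2732 + 2.3340 + 2.0225 + 2.1670 + 2.2278 + 2.3340) / 10 = 21.97850 / 10 = 2.19785
Sum of squared deviations: (+0.07535)² + (+0.13615)² + (−0.51905)² + (+0.13615)² + (+0.07535)² + (+0.13615)² + (−0.17535)² + (−0.03085)² + (+0.02995)² + (+0.13615)² = 0.38751
Variance = 0.38751 / 9 = 0.04306
SE* = √0.04306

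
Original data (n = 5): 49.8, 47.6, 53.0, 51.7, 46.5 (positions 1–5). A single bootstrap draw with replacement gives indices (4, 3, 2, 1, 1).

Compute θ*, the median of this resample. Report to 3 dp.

Resample values: 51.7, 53.0, 47.6, 49.8, 49.8.
Sorted: 47.6, 49.8, 49.8, 51.7, 53.0
Median = middle value = 49.800

θ* = 49.800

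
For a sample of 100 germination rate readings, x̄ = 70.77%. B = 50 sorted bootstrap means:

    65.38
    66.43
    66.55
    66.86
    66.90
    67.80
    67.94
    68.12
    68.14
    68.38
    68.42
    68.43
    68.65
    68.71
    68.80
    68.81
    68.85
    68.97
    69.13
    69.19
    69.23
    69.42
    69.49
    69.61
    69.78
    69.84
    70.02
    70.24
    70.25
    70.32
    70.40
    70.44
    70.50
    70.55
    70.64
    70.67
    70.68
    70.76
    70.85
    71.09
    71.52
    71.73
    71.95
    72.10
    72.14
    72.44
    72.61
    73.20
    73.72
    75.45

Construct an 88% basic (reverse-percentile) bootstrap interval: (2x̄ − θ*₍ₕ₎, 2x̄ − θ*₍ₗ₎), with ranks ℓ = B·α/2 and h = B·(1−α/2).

(68.93, 74.99)

Percentile endpoints at ranks 3 and 47: θ*₍3₎ = 66.55, θ*₍47₎ = 72.61.
Basic interval reflects these around x̄:
  lower = 2 × 70.77 − 72.61 = 68.93
  upper = 2 × 70.77 − 66.55 = 74.99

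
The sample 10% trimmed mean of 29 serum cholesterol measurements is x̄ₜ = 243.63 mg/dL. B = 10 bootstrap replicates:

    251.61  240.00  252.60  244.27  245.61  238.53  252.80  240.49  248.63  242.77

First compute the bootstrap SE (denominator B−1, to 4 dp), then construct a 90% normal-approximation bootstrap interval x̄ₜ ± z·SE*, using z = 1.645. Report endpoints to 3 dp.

(234.734, 252.526)

Mean of replicates = 245.7310; sum of squared deviations = 263.2043; SE* = √(263.2043/9) = 5.4079
Margin = 1.645 × 5.4079 = 8.8960
Interval: 243.63 ± 8.8960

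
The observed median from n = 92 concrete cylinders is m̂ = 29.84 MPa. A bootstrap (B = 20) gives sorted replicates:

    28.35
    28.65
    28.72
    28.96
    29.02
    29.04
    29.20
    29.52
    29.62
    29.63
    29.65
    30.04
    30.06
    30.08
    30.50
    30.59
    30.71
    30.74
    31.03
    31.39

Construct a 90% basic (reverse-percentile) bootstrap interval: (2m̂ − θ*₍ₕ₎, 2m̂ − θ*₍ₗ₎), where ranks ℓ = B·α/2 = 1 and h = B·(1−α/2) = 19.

Percentile endpoints at ranks 1 and 19: θ*₍1₎ = 28.35, θ*₍19₎ = 31.03.
Basic interval reflects these around m̂:
  lower = 2 × 29.84 − 31.03 = 28.65
  upper = 2 × 29.84 − 28.35 = 31.33

(28.65, 31.33)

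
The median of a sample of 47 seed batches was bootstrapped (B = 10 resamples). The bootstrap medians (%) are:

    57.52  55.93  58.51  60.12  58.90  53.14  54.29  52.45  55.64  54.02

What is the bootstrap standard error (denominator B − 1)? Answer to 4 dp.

Bootstrap SE is the standard deviation of the 10 replicate medians.
Mean of replicates: (57.52 + 55.93 + 58.51 + 60.12 + 58.90 + 53.14 + 54.29 + 52.45 + 55.64 + 54.02) / 10 = 560.52000 / 10 = 56.05200
Sum of squared deviations: (+1.46800)² + (−0.12200)² + (+2.45800)² + (+4.06800)² + (+2.84800)² + (−2.91200)² + (−1.76200)² + (−3.60200)² + (−0.41200)² + (−2.03200)² = 61.72896
Variance = 61.72896 / 9 = 6.85877
SE* = √6.85877

SE* = 2.6189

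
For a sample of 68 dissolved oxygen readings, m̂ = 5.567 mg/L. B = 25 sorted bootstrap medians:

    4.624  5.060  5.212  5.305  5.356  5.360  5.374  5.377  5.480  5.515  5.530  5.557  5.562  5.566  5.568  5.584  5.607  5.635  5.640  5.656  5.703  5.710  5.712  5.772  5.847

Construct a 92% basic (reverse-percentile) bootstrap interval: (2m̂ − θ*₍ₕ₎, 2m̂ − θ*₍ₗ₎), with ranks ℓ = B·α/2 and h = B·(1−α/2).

Percentile endpoints at ranks 1 and 24: θ*₍1₎ = 4.624, θ*₍24₎ = 5.772.
Basic interval reflects these around m̂:
  lower = 2 × 5.567 − 5.772 = 5.362
  upper = 2 × 5.567 − 4.624 = 6.510

(5.362, 6.510)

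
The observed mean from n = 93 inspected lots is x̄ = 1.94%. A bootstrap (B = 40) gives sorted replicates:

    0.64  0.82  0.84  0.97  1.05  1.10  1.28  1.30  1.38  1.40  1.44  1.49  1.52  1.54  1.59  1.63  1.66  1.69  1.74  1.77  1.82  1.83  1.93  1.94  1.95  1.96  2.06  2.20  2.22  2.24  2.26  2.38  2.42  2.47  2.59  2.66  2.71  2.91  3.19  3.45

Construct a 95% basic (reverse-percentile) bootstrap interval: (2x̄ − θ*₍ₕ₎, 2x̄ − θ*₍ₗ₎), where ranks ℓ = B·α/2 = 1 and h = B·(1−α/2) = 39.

(0.69, 3.24)

Percentile endpoints at ranks 1 and 39: θ*₍1₎ = 0.64, θ*₍39₎ = 3.19.
Basic interval reflects these around x̄:
  lower = 2 × 1.94 − 3.19 = 0.69
  upper = 2 × 1.94 − 0.64 = 3.24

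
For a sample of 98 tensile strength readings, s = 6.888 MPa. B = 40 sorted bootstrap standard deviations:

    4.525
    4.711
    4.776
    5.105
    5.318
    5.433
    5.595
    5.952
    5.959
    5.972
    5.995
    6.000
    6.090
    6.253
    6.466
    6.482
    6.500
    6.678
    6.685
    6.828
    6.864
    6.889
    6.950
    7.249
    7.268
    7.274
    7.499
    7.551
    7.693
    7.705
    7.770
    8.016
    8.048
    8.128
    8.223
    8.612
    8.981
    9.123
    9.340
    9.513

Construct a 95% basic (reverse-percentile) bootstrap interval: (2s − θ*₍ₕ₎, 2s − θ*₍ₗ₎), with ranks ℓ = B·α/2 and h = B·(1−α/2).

(4.436, 9.251)

Percentile endpoints at ranks 1 and 39: θ*₍1₎ = 4.525, θ*₍39₎ = 9.340.
Basic interval reflects these around s:
  lower = 2 × 6.888 − 9.340 = 4.436
  upper = 2 × 6.888 − 4.525 = 9.251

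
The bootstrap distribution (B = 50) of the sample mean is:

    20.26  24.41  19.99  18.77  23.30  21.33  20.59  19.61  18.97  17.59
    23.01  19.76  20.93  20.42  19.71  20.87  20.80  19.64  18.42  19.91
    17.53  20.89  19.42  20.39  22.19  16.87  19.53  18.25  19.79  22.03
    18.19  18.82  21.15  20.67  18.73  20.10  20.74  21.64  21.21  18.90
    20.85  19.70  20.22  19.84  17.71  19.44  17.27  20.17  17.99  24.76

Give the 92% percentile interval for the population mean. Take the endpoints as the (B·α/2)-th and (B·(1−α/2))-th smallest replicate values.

Sorted replicates: 16.87, 17.27, 17.53, 17.59, 17.71, 17.99, 18.19, 18.25, 18.42, 18.73, 18.77, 18.82, 18.90, 18.97, 19.42, 19.44, 19.53, 19.61, 19.64, 19.70, 19.71, 19.76, 19.79, 19.84, 19.91, 19.99, 20.10, 20.17, 20.22, 20.26, 20.39, 20.42, 20.59, 20.67, 20.74, 20.80, 20.85, 20.87, 20.89, 20.93, 21.15, 21.21, 21.33, 21.64, 22.03, 22.19, 23.01, 23.30, 24.41, 24.76
α = 0.08; lower rank = 50 × 0.040 = 2; upper rank = 50 × 0.960 = 48.
The 2nd smallest replicate is 17.27; the 48th is 23.30.

(17.27, 23.30)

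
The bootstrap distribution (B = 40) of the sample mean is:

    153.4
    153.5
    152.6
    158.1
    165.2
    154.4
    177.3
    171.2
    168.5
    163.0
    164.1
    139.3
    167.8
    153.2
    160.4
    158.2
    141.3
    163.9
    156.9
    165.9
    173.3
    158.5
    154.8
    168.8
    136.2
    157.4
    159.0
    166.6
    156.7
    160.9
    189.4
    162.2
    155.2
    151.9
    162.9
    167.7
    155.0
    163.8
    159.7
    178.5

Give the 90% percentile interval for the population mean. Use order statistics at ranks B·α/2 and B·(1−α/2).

Sorted replicates: 136.2, 139.3, 141.3, 151.9, 152.6, 153.2, 153.4, 153.5, 154.4, 154.8, 155.0, 155.2, 156.7, 156.9, 157.4, 158.1, 158.2, 158.5, 159.0, 159.7, 160.4, 160.9, 162.2, 162.9, 163.0, 163.8, 163.9, 164.1, 165.2, 165.9, 166.6, 167.7, 167.8, 168.5, 168.8, 171.2, 173.3, 177.3, 178.5, 189.4
α = 0.10; lower rank = 40 × 0.050 = 2; upper rank = 40 × 0.950 = 38.
The 2nd smallest replicate is 139.3; the 38th is 177.3.

(139.3, 177.3)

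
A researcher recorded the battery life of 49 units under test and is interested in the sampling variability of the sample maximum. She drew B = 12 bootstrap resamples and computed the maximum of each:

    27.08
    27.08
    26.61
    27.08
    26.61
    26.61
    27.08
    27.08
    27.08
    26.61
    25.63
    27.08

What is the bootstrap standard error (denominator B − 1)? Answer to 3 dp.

SE* = 0.433

Bootstrap SE is the standard deviation of the 12 replicate maximums.
Mean of replicates: (27.08 + 27.08 + 26.61 + 27.08 + 26.61 + 26.61 + 27.08 + 27.08 + 27.08 + 26.61 + 25.63 + 27.08) / 12 = 321.6300 / 12 = 26.8025
Sum of squared deviations: (+0.2775)² + (+0.2775)² + (−0.1925)² + (+0.2775)² + (−0.1925)² + (−0.1925)² + (+0.2775)² + (+0.2775)² + (+0.2775)² + (−0.1925)² + (−1.1725)² + (+0.2775)² = 2.0620
Variance = 2.0620 / 11 = 0.1875
SE* = √0.1875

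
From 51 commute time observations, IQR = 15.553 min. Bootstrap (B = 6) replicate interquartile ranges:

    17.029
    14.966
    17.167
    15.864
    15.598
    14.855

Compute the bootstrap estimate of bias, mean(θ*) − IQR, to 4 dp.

mean(θ*) = (17.029 + 14.966 + 17.167 + 15.864 + 15.598 + 14.855) / 6 = 15.91317
bias = 15.91317 − 15.553

bias = +0.3602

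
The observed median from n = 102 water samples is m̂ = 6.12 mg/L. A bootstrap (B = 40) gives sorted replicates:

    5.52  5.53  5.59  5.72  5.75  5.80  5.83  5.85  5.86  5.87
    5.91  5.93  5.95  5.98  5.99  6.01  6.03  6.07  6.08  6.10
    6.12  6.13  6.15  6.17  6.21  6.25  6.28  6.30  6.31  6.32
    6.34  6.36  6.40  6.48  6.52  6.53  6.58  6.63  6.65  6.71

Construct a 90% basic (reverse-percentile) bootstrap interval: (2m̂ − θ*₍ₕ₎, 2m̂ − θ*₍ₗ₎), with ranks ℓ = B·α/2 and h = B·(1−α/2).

(5.61, 6.71)

Percentile endpoints at ranks 2 and 38: θ*₍2₎ = 5.53, θ*₍38₎ = 6.63.
Basic interval reflects these around m̂:
  lower = 2 × 6.12 − 6.63 = 5.61
  upper = 2 × 6.12 − 5.53 = 6.71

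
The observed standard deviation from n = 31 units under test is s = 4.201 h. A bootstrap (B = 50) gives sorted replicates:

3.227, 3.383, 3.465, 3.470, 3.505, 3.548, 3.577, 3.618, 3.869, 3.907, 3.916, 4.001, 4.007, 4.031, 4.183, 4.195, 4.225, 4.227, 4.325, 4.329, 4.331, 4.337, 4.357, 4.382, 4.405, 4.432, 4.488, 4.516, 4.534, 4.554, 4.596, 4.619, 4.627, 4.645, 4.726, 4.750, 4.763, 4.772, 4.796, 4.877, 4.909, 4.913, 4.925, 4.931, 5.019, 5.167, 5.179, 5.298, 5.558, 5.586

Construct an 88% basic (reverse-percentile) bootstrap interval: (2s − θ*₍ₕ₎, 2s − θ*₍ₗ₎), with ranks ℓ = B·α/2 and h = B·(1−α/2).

Percentile endpoints at ranks 3 and 47: θ*₍3₎ = 3.465, θ*₍47₎ = 5.179.
Basic interval reflects these around s:
  lower = 2 × 4.201 − 5.179 = 3.223
  upper = 2 × 4.201 − 3.465 = 4.937

(3.223, 4.937)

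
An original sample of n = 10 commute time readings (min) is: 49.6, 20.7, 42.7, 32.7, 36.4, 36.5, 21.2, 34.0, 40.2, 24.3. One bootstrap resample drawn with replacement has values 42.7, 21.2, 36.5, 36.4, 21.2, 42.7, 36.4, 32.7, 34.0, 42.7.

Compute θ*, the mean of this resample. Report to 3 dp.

θ* = 34.650

Mean = (42.7 + 21.2 + 36.5 + 36.4 + 21.2 + 42.7 + 36.4 + 32.7 + 34.0 + 42.7) / 10 = 346.50 / 10 = 34.650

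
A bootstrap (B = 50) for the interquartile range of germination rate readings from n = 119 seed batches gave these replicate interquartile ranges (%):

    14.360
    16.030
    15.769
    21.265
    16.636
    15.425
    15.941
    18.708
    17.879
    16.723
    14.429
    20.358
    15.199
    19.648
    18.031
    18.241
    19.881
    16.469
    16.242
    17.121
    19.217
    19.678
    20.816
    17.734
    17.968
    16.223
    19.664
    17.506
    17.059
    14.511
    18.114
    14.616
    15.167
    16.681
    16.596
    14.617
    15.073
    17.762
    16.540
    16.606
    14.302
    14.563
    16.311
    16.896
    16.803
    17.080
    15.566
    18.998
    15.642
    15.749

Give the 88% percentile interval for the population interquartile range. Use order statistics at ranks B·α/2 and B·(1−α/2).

(14.429, 19.881)

Sorted replicates: 14.302, 14.360, 14.429, 14.511, 14.563, 14.616, 14.617, 15.073, 15.167, 15.199, 15.425, 15.566, 15.642, 15.749, 15.769, 15.941, 16.030, 16.223, 16.242, 16.311, 16.469, 16.540, 16.596, 16.606, 16.636, 16.681, 16.723, 16.803, 16.896, 17.059, 17.080, 17.121, 17.506, 17.734, 17.762, 17.879, 17.968, 18.031, 18.114, 18.241, 18.708, 18.998, 19.217, 19.648, 19.664, 19.678, 19.881, 20.358, 20.816, 21.265
α = 0.12; lower rank = 50 × 0.060 = 3; upper rank = 50 × 0.940 = 47.
The 3rd smallest replicate is 14.429; the 47th is 19.881.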